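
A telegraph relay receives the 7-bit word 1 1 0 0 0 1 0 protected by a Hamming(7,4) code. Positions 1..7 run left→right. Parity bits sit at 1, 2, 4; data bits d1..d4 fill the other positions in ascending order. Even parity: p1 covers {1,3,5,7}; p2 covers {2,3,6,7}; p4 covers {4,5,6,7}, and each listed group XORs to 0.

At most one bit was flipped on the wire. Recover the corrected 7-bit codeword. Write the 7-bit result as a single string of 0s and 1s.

1100110

s1 (pos 1,3,5,7): 1⊕0⊕0⊕0 = 1
s2 (pos 2,3,6,7): 1⊕0⊕1⊕0 = 0
s4 (pos 4,5,6,7): 0⊕0⊕1⊕0 = 1
Syndrome s4…s1 = 101 → error at position 5.
Flip position 5: 1100010 → 1100110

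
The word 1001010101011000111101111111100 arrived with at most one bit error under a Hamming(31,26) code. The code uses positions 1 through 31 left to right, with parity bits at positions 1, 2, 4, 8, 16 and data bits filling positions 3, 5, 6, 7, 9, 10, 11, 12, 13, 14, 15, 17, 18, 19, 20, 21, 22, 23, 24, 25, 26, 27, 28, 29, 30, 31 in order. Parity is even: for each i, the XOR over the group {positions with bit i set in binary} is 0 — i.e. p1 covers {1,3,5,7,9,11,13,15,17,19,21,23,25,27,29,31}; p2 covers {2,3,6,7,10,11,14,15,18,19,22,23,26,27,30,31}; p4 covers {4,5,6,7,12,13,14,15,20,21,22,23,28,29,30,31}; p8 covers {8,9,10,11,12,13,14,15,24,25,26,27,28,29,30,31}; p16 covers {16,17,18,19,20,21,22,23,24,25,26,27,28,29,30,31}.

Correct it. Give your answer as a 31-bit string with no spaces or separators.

1000010101011000111101111111100

s1 (pos 1,3,5,7,9,11,13,15,17,19,21,23,25,27,29,31): 1⊕0⊕0⊕0⊕0⊕0⊕1⊕0⊕1⊕1⊕0⊕1⊕1⊕1⊕1⊕0 = 0
s2 (pos 2,3,6,7,10,11,14,15,18,19,22,23,26,27,30,31): 0⊕0⊕1⊕0⊕1⊕0⊕0⊕0⊕1⊕1⊕1⊕1⊕1⊕1⊕0⊕0 = 0
s4 (pos 4,5,6,7,12,13,14,15,20,21,22,23,28,29,30,31): 1⊕0⊕1⊕0⊕1⊕1⊕0⊕0⊕1⊕0⊕1⊕1⊕1⊕1⊕0⊕0 = 1
s8 (pos 8,9,10,11,12,13,14,15,24,25,26,27,28,29,30,31): 1⊕0⊕1⊕0⊕1⊕1⊕0⊕0⊕1⊕1⊕1⊕1⊕1⊕1⊕0⊕0 = 0
s16 (pos 16,17,18,19,20,21,22,23,24,25,26,27,28,29,30,31): 0⊕1⊕1⊕1⊕1⊕0⊕1⊕1⊕1⊕1⊕1⊕1⊕1⊕1⊕0⊕0 = 0
Syndrome s16…s1 = 00100 → error at position 4.
Flip position 4: 1001010101011000111101111111100 → 1000010101011000111101111111100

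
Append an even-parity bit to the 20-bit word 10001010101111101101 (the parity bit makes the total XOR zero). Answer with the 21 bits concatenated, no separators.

XOR of the 20 data bits: 1⊕0⊕0⊕0⊕1⊕0⊕1⊕0⊕1⊕0⊕1⊕1⊕1⊕1⊕1⊕0⊕1⊕1⊕0⊕1 = 0
Parity bit = 0 (so all 21 bits XOR to 0).

100010101011111011010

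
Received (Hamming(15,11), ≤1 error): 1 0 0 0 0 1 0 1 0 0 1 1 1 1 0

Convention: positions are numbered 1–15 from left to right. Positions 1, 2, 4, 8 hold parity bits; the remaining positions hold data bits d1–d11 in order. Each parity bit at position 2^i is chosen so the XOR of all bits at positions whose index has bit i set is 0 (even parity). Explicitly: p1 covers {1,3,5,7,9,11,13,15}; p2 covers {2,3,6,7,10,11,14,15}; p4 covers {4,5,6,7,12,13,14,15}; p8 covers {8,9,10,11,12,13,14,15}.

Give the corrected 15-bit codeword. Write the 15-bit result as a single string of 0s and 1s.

100001010001110

s1 (pos 1,3,5,7,9,11,13,15): 1⊕0⊕0⊕0⊕0⊕1⊕1⊕0 = 1
s2 (pos 2,3,6,7,10,11,14,15): 0⊕0⊕1⊕0⊕0⊕1⊕1⊕0 = 1
s4 (pos 4,5,6,7,12,13,14,15): 0⊕0⊕1⊕0⊕1⊕1⊕1⊕0 = 0
s8 (pos 8,9,10,11,12,13,14,15): 1⊕0⊕0⊕1⊕1⊕1⊕1⊕0 = 1
Syndrome s8…s1 = 1011 → error at position 11.
Flip position 11: 100001010011110 → 100001010001110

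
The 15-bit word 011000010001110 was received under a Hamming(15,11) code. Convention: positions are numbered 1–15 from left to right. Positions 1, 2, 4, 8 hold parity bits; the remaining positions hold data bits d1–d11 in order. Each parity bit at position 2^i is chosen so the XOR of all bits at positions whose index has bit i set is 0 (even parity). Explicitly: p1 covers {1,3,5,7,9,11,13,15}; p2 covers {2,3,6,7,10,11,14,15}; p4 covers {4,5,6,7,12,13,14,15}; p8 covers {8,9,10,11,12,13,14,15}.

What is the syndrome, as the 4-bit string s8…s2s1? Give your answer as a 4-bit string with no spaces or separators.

0110

s1 (pos 1,3,5,7,9,11,13,15): 0⊕1⊕0⊕0⊕0⊕0⊕1⊕0 = 0
s2 (pos 2,3,6,7,10,11,14,15): 1⊕1⊕0⊕0⊕0⊕0⊕1⊕0 = 1
s4 (pos 4,5,6,7,12,13,14,15): 0⊕0⊕0⊕0⊕1⊕1⊕1⊕0 = 1
s8 (pos 8,9,10,11,12,13,14,15): 1⊕0⊕0⊕0⊕1⊕1⊕1⊕0 = 0
Syndrome s8…s1 = 0110 → error at position 6.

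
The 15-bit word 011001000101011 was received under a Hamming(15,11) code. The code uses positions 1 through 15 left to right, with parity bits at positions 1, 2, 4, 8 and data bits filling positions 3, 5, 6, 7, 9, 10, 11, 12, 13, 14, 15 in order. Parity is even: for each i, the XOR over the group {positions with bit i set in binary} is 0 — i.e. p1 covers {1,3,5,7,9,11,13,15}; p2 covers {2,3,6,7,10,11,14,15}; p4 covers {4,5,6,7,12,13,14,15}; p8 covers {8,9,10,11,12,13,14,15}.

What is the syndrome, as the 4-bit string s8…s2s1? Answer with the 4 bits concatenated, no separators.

0000

s1 (pos 1,3,5,7,9,11,13,15): 0⊕1⊕0⊕0⊕0⊕0⊕0⊕1 = 0
s2 (pos 2,3,6,7,10,11,14,15): 1⊕1⊕1⊕0⊕1⊕0⊕1⊕1 = 0
s4 (pos 4,5,6,7,12,13,14,15): 0⊕0⊕1⊕0⊕1⊕0⊕1⊕1 = 0
s8 (pos 8,9,10,11,12,13,14,15): 0⊕0⊕1⊕0⊕1⊕0⊕1⊕1 = 0
Syndrome s8…s1 = 0000 → no error.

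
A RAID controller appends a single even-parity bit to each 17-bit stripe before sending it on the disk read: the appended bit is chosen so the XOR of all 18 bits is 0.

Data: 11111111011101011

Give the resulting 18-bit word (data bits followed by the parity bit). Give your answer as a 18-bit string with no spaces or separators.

111111110111010110

XOR of the 17 data bits: 1⊕1⊕1⊕1⊕1⊕1⊕1⊕1⊕0⊕1⊕1⊕1⊕0⊕1⊕0⊕1⊕1 = 0
Parity bit = 0 (so all 18 bits XOR to 0).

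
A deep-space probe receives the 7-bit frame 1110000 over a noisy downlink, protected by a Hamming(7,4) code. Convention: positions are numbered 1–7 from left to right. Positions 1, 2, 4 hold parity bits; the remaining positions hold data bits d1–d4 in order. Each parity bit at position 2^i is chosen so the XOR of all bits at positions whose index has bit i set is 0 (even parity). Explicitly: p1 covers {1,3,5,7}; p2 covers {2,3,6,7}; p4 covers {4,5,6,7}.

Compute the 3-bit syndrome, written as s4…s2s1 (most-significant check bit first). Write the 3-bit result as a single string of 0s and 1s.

s1 (pos 1,3,5,7): 1⊕1⊕0⊕0 = 0
s2 (pos 2,3,6,7): 1⊕1⊕0⊕0 = 0
s4 (pos 4,5,6,7): 0⊕0⊕0⊕0 = 0
Syndrome s4…s1 = 000 → no error.

000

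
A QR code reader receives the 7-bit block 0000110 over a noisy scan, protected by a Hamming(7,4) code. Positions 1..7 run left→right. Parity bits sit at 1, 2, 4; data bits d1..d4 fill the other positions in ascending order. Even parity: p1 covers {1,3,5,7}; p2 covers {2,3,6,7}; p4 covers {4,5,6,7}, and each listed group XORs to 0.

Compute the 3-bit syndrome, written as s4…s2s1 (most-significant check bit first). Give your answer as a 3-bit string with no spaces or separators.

s1 (pos 1,3,5,7): 0⊕0⊕1⊕0 = 1
s2 (pos 2,3,6,7): 0⊕0⊕1⊕0 = 1
s4 (pos 4,5,6,7): 0⊕1⊕1⊕0 = 0
Syndrome s4…s1 = 011 → error at position 3.

011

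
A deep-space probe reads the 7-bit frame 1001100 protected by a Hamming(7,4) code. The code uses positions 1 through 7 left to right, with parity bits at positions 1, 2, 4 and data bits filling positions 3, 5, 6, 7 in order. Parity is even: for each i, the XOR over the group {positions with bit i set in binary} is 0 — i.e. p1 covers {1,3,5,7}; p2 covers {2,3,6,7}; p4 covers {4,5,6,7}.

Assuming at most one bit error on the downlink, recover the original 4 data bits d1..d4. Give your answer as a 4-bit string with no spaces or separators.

s1 (pos 1,3,5,7): 1⊕0⊕1⊕0 = 0
s2 (pos 2,3,6,7): 0⊕0⊕0⊕0 = 0
s4 (pos 4,5,6,7): 1⊕1⊕0⊕0 = 0
Syndrome s4…s1 = 000 → no error.
Read data bits from positions 3,5,6,7: 0100

0100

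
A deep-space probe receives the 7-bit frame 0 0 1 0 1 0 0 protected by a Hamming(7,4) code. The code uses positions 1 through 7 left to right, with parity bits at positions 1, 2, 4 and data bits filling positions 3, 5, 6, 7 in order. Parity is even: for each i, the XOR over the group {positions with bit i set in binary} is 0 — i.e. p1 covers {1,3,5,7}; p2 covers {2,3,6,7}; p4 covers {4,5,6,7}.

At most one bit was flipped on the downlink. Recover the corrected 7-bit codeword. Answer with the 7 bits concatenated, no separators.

0010110

s1 (pos 1,3,5,7): 0⊕1⊕1⊕0 = 0
s2 (pos 2,3,6,7): 0⊕1⊕0⊕0 = 1
s4 (pos 4,5,6,7): 0⊕1⊕0⊕0 = 1
Syndrome s4…s1 = 110 → error at position 6.
Flip position 6: 0010100 → 0010110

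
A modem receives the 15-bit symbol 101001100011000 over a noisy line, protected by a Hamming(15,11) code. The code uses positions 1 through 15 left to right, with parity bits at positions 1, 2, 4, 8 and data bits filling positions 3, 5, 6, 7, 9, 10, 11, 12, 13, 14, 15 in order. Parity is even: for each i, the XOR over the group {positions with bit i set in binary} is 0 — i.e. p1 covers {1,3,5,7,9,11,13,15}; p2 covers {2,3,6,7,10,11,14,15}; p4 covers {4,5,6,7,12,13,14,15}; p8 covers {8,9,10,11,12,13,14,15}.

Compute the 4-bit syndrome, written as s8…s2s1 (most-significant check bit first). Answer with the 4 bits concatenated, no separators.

s1 (pos 1,3,5,7,9,11,13,15): 1⊕1⊕0⊕1⊕0⊕1⊕0⊕0 = 0
s2 (pos 2,3,6,7,10,11,14,15): 0⊕1⊕1⊕1⊕0⊕1⊕0⊕0 = 0
s4 (pos 4,5,6,7,12,13,14,15): 0⊕0⊕1⊕1⊕1⊕0⊕0⊕0 = 1
s8 (pos 8,9,10,11,12,13,14,15): 0⊕0⊕0⊕1⊕1⊕0⊕0⊕0 = 0
Syndrome s8…s1 = 0100 → error at position 4.

0100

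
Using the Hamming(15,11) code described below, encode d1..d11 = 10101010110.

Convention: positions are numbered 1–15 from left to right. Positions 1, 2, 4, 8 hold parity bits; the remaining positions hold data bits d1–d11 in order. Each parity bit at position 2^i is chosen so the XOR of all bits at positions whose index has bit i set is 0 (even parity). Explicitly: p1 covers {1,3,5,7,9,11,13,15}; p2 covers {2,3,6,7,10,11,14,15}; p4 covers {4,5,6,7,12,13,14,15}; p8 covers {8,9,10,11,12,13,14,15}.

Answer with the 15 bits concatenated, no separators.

Place data at non-parity positions: p1 p2 1 p4 0 1 0 p8 1 0 1 0 1 1 0
p1 (pos 1,3,5,7,9,11,13,15): XOR of data positions = 1⊕0⊕0⊕1⊕1⊕1⊕0 = 0
p2 (pos 2,3,6,7,10,11,14,15): XOR of data positions = 1⊕1⊕0⊕0⊕1⊕1⊕0 = 0
p4 (pos 4,5,6,7,12,13,14,15): XOR of data positions = 0⊕1⊕0⊕0⊕1⊕1⊕0 = 1
p8 (pos 8,9,10,11,12,13,14,15): XOR of data positions = 1⊕0⊕1⊕0⊕1⊕1⊕0 = 0
Codeword: 001101001010110

001101001010110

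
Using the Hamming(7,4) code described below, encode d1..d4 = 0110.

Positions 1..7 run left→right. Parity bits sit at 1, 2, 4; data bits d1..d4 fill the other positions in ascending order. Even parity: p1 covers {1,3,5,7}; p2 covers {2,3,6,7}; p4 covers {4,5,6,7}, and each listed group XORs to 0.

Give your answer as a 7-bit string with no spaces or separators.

Place data at non-parity positions: p1 p2 0 p4 1 1 0
p1 (pos 1,3,5,7): XOR of data positions = 0⊕1⊕0 = 1
p2 (pos 2,3,6,7): XOR of data positions = 0⊕1⊕0 = 1
p4 (pos 4,5,6,7): XOR of data positions = 1⊕1⊕0 = 0
Codeword: 1100110

1100110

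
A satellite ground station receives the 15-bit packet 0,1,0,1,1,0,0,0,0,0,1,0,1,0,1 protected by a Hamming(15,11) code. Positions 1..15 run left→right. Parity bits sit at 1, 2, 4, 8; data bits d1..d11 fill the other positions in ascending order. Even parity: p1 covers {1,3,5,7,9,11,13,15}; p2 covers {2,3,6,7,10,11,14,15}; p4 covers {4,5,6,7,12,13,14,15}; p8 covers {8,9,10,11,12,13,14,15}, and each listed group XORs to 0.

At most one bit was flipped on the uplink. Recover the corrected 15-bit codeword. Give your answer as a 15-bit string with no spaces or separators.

010110000110101

s1 (pos 1,3,5,7,9,11,13,15): 0⊕0⊕1⊕0⊕0⊕1⊕1⊕1 = 0
s2 (pos 2,3,6,7,10,11,14,15): 1⊕0⊕0⊕0⊕0⊕1⊕0⊕1 = 1
s4 (pos 4,5,6,7,12,13,14,15): 1⊕1⊕0⊕0⊕0⊕1⊕0⊕1 = 0
s8 (pos 8,9,10,11,12,13,14,15): 0⊕0⊕0⊕1⊕0⊕1⊕0⊕1 = 1
Syndrome s8…s1 = 1010 → error at position 10.
Flip position 10: 010110000010101 → 010110000110101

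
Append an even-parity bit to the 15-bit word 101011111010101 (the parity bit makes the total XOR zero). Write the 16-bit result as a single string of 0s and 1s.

XOR of the 15 data bits: 1⊕0⊕1⊕0⊕1⊕1⊕1⊕1⊕1⊕0⊕1⊕0⊕1⊕0⊕1 = 0
Parity bit = 0 (so all 16 bits XOR to 0).

1010111110101010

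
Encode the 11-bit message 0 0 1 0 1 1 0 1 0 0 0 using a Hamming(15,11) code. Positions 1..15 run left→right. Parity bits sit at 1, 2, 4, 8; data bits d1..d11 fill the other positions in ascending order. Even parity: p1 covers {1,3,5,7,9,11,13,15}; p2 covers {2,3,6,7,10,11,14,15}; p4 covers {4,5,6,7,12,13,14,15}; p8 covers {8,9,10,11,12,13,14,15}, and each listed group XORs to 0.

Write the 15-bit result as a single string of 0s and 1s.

100001011101000

Place data at non-parity positions: p1 p2 0 p4 0 1 0 p8 1 1 0 1 0 0 0
p1 (pos 1,3,5,7,9,11,13,15): XOR of data positions = 0⊕0⊕0⊕1⊕0⊕0⊕0 = 1
p2 (pos 2,3,6,7,10,11,14,15): XOR of data positions = 0⊕1⊕0⊕1⊕0⊕0⊕0 = 0
p4 (pos 4,5,6,7,12,13,14,15): XOR of data positions = 0⊕1⊕0⊕1⊕0⊕0⊕0 = 0
p8 (pos 8,9,10,11,12,13,14,15): XOR of data positions = 1⊕1⊕0⊕1⊕0⊕0⊕0 = 1
Codeword: 100001011101000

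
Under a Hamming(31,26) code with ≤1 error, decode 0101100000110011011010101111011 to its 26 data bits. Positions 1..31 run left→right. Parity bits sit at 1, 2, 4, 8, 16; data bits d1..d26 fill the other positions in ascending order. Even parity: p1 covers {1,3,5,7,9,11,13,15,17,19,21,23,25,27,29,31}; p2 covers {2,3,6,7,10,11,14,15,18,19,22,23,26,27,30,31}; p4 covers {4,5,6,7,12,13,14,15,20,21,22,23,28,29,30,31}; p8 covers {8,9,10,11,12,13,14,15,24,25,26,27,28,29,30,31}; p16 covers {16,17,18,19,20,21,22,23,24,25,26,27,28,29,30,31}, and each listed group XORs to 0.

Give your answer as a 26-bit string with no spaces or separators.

s1 (pos 1,3,5,7,9,11,13,15,17,19,21,23,25,27,29,31): 0⊕0⊕1⊕0⊕0⊕1⊕0⊕1⊕0⊕1⊕1⊕1⊕1⊕1⊕0⊕1 = 1
s2 (pos 2,3,6,7,10,11,14,15,18,19,22,23,26,27,30,31): 1⊕0⊕0⊕0⊕0⊕1⊕0⊕1⊕1⊕1⊕0⊕1⊕1⊕1⊕1⊕1 = 0
s4 (pos 4,5,6,7,12,13,14,15,20,21,22,23,28,29,30,31): 1⊕1⊕0⊕0⊕1⊕0⊕0⊕1⊕0⊕1⊕0⊕1⊕1⊕0⊕1⊕1 = 1
s8 (pos 8,9,10,11,12,13,14,15,24,25,26,27,28,29,30,31): 0⊕0⊕0⊕1⊕1⊕0⊕0⊕1⊕0⊕1⊕1⊕1⊕1⊕0⊕1⊕1 = 1
s16 (pos 16,17,18,19,20,21,22,23,24,25,26,27,28,29,30,31): 1⊕0⊕1⊕1⊕0⊕1⊕0⊕1⊕0⊕1⊕1⊕1⊕1⊕0⊕1⊕1 = 1
Syndrome s16…s1 = 11101 → error at position 29.
Flip position 29: 0101100000110011011010101111011 → 0101100000110011011010101111111
Read data bits from positions 3,5,6,7,9,10,11,12,13,14,15,17,18,19,20,21,22,23,24,25,26,27,28,29,30,31: 01000011001011010101111111

01000011001011010101111111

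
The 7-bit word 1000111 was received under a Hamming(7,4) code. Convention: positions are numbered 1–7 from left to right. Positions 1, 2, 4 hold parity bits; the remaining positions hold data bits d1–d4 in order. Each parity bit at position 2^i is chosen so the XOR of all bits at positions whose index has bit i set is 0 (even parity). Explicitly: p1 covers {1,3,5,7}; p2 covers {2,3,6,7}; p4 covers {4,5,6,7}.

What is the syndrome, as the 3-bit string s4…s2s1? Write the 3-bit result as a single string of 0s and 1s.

101

s1 (pos 1,3,5,7): 1⊕0⊕1⊕1 = 1
s2 (pos 2,3,6,7): 0⊕0⊕1⊕1 = 0
s4 (pos 4,5,6,7): 0⊕1⊕1⊕1 = 1
Syndrome s4…s1 = 101 → error at position 5.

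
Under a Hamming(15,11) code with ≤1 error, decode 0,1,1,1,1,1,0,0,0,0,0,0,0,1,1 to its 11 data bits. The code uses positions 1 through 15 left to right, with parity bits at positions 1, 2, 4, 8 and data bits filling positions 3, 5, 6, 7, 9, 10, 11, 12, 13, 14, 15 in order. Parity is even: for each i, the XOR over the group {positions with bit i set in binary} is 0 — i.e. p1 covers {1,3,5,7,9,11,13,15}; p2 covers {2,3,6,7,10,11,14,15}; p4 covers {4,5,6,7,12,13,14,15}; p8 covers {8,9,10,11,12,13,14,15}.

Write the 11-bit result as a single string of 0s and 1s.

s1 (pos 1,3,5,7,9,11,13,15): 0⊕1⊕1⊕0⊕0⊕0⊕0⊕1 = 1
s2 (pos 2,3,6,7,10,11,14,15): 1⊕1⊕1⊕0⊕0⊕0⊕1⊕1 = 1
s4 (pos 4,5,6,7,12,13,14,15): 1⊕1⊕1⊕0⊕0⊕0⊕1⊕1 = 1
s8 (pos 8,9,10,11,12,13,14,15): 0⊕0⊕0⊕0⊕0⊕0⊕1⊕1 = 0
Syndrome s8…s1 = 0111 → error at position 7.
Flip position 7: 011111000000011 → 011111100000011
Read data bits from positions 3,5,6,7,9,10,11,12,13,14,15: 11110000011

11110000011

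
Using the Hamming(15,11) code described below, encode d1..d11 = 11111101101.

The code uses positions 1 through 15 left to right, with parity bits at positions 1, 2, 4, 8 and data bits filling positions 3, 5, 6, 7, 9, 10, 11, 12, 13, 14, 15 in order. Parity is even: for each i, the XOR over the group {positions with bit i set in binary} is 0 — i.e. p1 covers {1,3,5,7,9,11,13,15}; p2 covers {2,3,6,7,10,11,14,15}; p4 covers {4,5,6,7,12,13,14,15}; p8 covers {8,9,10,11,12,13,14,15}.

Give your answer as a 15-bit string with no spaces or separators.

011011111101101

Place data at non-parity positions: p1 p2 1 p4 1 1 1 p8 1 1 0 1 1 0 1
p1 (pos 1,3,5,7,9,11,13,15): XOR of data positions = 1⊕1⊕1⊕1⊕0⊕1⊕1 = 0
p2 (pos 2,3,6,7,10,11,14,15): XOR of data positions = 1⊕1⊕1⊕1⊕0⊕0⊕1 = 1
p4 (pos 4,5,6,7,12,13,14,15): XOR of data positions = 1⊕1⊕1⊕1⊕1⊕0⊕1 = 0
p8 (pos 8,9,10,11,12,13,14,15): XOR of data positions = 1⊕1⊕0⊕1⊕1⊕0⊕1 = 1
Codeword: 011011111101101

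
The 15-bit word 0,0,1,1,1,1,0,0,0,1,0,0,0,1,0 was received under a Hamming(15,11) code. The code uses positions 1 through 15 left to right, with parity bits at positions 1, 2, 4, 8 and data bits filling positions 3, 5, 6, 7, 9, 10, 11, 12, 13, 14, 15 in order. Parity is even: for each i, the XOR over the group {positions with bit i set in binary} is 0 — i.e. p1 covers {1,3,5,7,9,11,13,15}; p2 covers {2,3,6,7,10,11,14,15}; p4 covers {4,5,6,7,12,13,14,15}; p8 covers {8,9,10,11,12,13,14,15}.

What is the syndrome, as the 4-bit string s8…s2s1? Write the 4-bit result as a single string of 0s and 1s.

0000

s1 (pos 1,3,5,7,9,11,13,15): 0⊕1⊕1⊕0⊕0⊕0⊕0⊕0 = 0
s2 (pos 2,3,6,7,10,11,14,15): 0⊕1⊕1⊕0⊕1⊕0⊕1⊕0 = 0
s4 (pos 4,5,6,7,12,13,14,15): 1⊕1⊕1⊕0⊕0⊕0⊕1⊕0 = 0
s8 (pos 8,9,10,11,12,13,14,15): 0⊕0⊕1⊕0⊕0⊕0⊕1⊕0 = 0
Syndrome s8…s1 = 0000 → no error.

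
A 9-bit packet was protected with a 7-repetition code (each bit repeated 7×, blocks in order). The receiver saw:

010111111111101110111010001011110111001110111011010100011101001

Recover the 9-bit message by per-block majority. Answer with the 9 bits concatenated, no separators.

Block 1 (0101111): 5 ones → 1
Block 2 (1111110): 6 ones → 1
Block 3 (1110111): 6 ones → 1
Block 4 (0100010): 2 ones → 0
Block 5 (1111011): 6 ones → 1
Block 6 (1001110): 4 ones → 1
Block 7 (1110110): 5 ones → 1
Block 8 (1010001): 3 ones → 0
Block 9 (1101001): 4 ones → 1

111011101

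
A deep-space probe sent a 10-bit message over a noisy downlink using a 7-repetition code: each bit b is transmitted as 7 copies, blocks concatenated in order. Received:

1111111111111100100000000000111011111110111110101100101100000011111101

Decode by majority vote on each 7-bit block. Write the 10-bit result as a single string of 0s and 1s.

1100111101

Block 1 (1111111): 7 ones → 1
Block 2 (1111111): 7 ones → 1
Block 3 (0010000): 1 one → 0
Block 4 (0000000): 0 ones → 0
Block 5 (1110111): 6 ones → 1
Block 6 (1111011): 6 ones → 1
Block 7 (1110101): 5 ones → 1
Block 8 (1001011): 4 ones → 1
Block 9 (0000001): 1 one → 0
Block 10 (1111101): 6 ones → 1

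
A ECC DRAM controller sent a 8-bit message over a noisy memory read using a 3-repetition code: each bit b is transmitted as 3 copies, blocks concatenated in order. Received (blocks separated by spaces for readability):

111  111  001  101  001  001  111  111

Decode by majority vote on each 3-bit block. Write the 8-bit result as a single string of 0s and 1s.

11010011

Block 1 (111): 3 ones → 1
Block 2 (111): 3 ones → 1
Block 3 (001): 1 one → 0
Block 4 (101): 2 ones → 1
Block 5 (001): 1 one → 0
Block 6 (001): 1 one → 0
Block 7 (111): 3 ones → 1
Block 8 (111): 3 ones → 1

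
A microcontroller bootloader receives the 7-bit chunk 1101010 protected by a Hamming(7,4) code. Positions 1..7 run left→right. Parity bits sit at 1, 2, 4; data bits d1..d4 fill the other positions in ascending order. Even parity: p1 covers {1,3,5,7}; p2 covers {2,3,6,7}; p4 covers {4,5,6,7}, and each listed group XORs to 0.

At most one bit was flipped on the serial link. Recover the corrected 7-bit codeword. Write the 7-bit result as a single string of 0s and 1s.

s1 (pos 1,3,5,7): 1⊕0⊕0⊕0 = 1
s2 (pos 2,3,6,7): 1⊕0⊕1⊕0 = 0
s4 (pos 4,5,6,7): 1⊕0⊕1⊕0 = 0
Syndrome s4…s1 = 001 → error at position 1.
Flip position 1: 1101010 → 0101010

0101010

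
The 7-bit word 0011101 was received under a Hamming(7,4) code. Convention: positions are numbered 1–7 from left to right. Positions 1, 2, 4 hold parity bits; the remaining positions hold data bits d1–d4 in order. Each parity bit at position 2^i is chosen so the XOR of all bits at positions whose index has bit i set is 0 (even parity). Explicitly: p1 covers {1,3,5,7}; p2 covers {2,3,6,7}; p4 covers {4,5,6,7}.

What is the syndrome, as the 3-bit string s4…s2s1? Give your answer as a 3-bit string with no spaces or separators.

s1 (pos 1,3,5,7): 0⊕1⊕1⊕1 = 1
s2 (pos 2,3,6,7): 0⊕1⊕0⊕1 = 0
s4 (pos 4,5,6,7): 1⊕1⊕0⊕1 = 1
Syndrome s4…s1 = 101 → error at position 5.

101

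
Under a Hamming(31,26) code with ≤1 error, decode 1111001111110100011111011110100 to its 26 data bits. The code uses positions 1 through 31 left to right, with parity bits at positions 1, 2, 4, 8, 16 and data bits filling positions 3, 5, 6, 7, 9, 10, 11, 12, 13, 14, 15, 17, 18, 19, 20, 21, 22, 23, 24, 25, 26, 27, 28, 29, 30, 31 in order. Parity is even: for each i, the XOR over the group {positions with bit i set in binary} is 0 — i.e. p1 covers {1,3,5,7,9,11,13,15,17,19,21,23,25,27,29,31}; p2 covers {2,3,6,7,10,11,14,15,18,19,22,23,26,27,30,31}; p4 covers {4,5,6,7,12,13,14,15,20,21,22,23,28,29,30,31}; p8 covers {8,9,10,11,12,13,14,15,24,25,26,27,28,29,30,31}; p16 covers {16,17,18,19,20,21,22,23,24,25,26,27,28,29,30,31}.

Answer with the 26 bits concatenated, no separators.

s1 (pos 1,3,5,7,9,11,13,15,17,19,21,23,25,27,29,31): 1⊕1⊕0⊕1⊕1⊕1⊕0⊕0⊕0⊕1⊕1⊕0⊕1⊕1⊕1⊕0 = 0
s2 (pos 2,3,6,7,10,11,14,15,18,19,22,23,26,27,30,31): 1⊕1⊕0⊕1⊕1⊕1⊕1⊕0⊕1⊕1⊕1⊕0⊕1⊕1⊕0⊕0 = 1
s4 (pos 4,5,6,7,12,13,14,15,20,21,22,23,28,29,30,31): 1⊕0⊕0⊕1⊕1⊕0⊕1⊕0⊕1⊕1⊕1⊕0⊕0⊕1⊕0⊕0 = 0
s8 (pos 8,9,10,11,12,13,14,15,24,25,26,27,28,29,30,31): 1⊕1⊕1⊕1⊕1⊕0⊕1⊕0⊕1⊕1⊕1⊕1⊕0⊕1⊕0⊕0 = 1
s16 (pos 16,17,18,19,20,21,22,23,24,25,26,27,28,29,30,31): 0⊕0⊕1⊕1⊕1⊕1⊕1⊕0⊕1⊕1⊕1⊕1⊕0⊕1⊕0⊕0 = 0
Syndrome s16…s1 = 01010 → error at position 10.
Flip position 10: 1111001111110100011111011110100 → 1111001110110100011111011110100
Read data bits from positions 3,5,6,7,9,10,11,12,13,14,15,17,18,19,20,21,22,23,24,25,26,27,28,29,30,31: 10011011010011111011110100

10011011010011111011110100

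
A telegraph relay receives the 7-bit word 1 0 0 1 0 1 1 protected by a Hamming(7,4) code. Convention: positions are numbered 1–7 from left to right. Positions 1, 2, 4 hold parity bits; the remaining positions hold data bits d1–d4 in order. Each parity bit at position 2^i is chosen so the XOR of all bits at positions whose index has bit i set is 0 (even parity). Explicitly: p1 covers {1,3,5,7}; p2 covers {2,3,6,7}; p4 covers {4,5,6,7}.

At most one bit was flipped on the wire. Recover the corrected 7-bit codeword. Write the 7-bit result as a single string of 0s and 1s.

1000011

s1 (pos 1,3,5,7): 1⊕0⊕0⊕1 = 0
s2 (pos 2,3,6,7): 0⊕0⊕1⊕1 = 0
s4 (pos 4,5,6,7): 1⊕0⊕1⊕1 = 1
Syndrome s4…s1 = 100 → error at position 4.
Flip position 4: 1001011 → 1000011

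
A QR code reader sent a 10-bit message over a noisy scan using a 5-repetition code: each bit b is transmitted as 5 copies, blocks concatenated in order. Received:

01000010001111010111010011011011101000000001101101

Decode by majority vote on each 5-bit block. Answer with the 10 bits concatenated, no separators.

0011011001

Block 1 (01000): 1 one → 0
Block 2 (01000): 1 one → 0
Block 3 (11110): 4 ones → 1
Block 4 (10111): 4 ones → 1
Block 5 (01001): 2 ones → 0
Block 6 (10110): 3 ones → 1
Block 7 (11101): 4 ones → 1
Block 8 (00000): 0 ones → 0
Block 9 (00011): 2 ones → 0
Block 10 (01101): 3 ones → 1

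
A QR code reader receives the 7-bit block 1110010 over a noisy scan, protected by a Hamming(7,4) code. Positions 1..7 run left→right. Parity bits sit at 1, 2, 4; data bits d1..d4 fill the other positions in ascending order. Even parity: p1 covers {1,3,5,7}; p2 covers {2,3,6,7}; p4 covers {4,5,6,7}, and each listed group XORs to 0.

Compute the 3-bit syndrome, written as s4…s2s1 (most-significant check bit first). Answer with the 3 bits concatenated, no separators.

110

s1 (pos 1,3,5,7): 1⊕1⊕0⊕0 = 0
s2 (pos 2,3,6,7): 1⊕1⊕1⊕0 = 1
s4 (pos 4,5,6,7): 0⊕0⊕1⊕0 = 1
Syndrome s4…s1 = 110 → error at position 6.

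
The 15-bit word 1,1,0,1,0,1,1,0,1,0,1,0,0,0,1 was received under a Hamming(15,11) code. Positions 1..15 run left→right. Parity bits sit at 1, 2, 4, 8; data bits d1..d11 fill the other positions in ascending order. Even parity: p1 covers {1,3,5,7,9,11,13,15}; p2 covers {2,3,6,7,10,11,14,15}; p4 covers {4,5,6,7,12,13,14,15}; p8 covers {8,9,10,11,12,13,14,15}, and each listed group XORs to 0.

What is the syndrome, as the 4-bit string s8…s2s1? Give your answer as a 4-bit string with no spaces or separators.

1011

s1 (pos 1,3,5,7,9,11,13,15): 1⊕0⊕0⊕1⊕1⊕1⊕0⊕1 = 1
s2 (pos 2,3,6,7,10,11,14,15): 1⊕0⊕1⊕1⊕0⊕1⊕0⊕1 = 1
s4 (pos 4,5,6,7,12,13,14,15): 1⊕0⊕1⊕1⊕0⊕0⊕0⊕1 = 0
s8 (pos 8,9,10,11,12,13,14,15): 0⊕1⊕0⊕1⊕0⊕0⊕0⊕1 = 1
Syndrome s8…s1 = 1011 → error at position 11.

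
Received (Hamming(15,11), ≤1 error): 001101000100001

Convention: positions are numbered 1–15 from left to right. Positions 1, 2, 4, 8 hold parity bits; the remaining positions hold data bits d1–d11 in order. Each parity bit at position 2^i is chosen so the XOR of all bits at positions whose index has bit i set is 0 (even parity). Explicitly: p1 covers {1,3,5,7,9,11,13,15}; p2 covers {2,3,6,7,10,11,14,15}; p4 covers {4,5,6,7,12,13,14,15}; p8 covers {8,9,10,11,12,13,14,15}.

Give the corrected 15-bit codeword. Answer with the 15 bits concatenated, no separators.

001001000100001

s1 (pos 1,3,5,7,9,11,13,15): 0⊕1⊕0⊕0⊕0⊕0⊕0⊕1 = 0
s2 (pos 2,3,6,7,10,11,14,15): 0⊕1⊕1⊕0⊕1⊕0⊕0⊕1 = 0
s4 (pos 4,5,6,7,12,13,14,15): 1⊕0⊕1⊕0⊕0⊕0⊕0⊕1 = 1
s8 (pos 8,9,10,11,12,13,14,15): 0⊕0⊕1⊕0⊕0⊕0⊕0⊕1 = 0
Syndrome s8…s1 = 0100 → error at position 4.
Flip position 4: 001101000100001 → 001001000100001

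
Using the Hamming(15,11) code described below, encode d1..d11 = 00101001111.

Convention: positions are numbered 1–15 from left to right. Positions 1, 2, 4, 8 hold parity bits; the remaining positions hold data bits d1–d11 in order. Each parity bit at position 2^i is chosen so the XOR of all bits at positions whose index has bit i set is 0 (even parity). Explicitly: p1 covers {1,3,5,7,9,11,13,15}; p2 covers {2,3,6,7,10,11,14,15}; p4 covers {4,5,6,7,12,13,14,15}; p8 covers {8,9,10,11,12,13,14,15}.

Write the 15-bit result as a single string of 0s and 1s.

110101011001111

Place data at non-parity positions: p1 p2 0 p4 0 1 0 p8 1 0 0 1 1 1 1
p1 (pos 1,3,5,7,9,11,13,15): XOR of data positions = 0⊕0⊕0⊕1⊕0⊕1⊕1 = 1
p2 (pos 2,3,6,7,10,11,14,15): XOR of data positions = 0⊕1⊕0⊕0⊕0⊕1⊕1 = 1
p4 (pos 4,5,6,7,12,13,14,15): XOR of data positions = 0⊕1⊕0⊕1⊕1⊕1⊕1 = 1
p8 (pos 8,9,10,11,12,13,14,15): XOR of data positions = 1⊕0⊕0⊕1⊕1⊕1⊕1 = 1
Codeword: 110101011001111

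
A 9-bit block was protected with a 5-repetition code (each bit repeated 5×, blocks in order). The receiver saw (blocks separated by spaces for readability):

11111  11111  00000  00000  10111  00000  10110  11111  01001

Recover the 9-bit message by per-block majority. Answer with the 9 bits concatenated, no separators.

110010110

Block 1 (11111): 5 ones → 1
Block 2 (11111): 5 ones → 1
Block 3 (00000): 0 ones → 0
Block 4 (00000): 0 ones → 0
Block 5 (10111): 4 ones → 1
Block 6 (00000): 0 ones → 0
Block 7 (10110): 3 ones → 1
Block 8 (11111): 5 ones → 1
Block 9 (01001): 2 ones → 0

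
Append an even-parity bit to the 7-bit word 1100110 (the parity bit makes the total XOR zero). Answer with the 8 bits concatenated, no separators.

XOR of the 7 data bits: 1⊕1⊕0⊕0⊕1⊕1⊕0 = 0
Parity bit = 0 (so all 8 bits XOR to 0).

11001100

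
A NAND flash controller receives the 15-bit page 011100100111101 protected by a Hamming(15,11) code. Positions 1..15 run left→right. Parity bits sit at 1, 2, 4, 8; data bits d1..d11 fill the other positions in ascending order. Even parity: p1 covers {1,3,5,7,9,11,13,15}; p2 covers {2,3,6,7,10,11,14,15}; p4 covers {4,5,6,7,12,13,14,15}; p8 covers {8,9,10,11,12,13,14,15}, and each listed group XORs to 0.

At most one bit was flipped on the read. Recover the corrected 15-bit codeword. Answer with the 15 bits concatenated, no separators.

011100100111001

s1 (pos 1,3,5,7,9,11,13,15): 0⊕1⊕0⊕1⊕0⊕1⊕1⊕1 = 1
s2 (pos 2,3,6,7,10,11,14,15): 1⊕1⊕0⊕1⊕1⊕1⊕0⊕1 = 0
s4 (pos 4,5,6,7,12,13,14,15): 1⊕0⊕0⊕1⊕1⊕1⊕0⊕1 = 1
s8 (pos 8,9,10,11,12,13,14,15): 0⊕0⊕1⊕1⊕1⊕1⊕0⊕1 = 1
Syndrome s8…s1 = 1101 → error at position 13.
Flip position 13: 011100100111101 → 011100100111001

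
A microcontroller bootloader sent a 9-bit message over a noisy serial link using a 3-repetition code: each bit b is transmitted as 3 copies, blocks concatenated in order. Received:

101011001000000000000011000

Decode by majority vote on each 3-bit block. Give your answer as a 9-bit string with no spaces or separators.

Block 1 (101): 2 ones → 1
Block 2 (011): 2 ones → 1
Block 3 (001): 1 one → 0
Block 4 (000): 0 ones → 0
Block 5 (000): 0 ones → 0
Block 6 (000): 0 ones → 0
Block 7 (000): 0 ones → 0
Block 8 (011): 2 ones → 1
Block 9 (000): 0 ones → 0

110000010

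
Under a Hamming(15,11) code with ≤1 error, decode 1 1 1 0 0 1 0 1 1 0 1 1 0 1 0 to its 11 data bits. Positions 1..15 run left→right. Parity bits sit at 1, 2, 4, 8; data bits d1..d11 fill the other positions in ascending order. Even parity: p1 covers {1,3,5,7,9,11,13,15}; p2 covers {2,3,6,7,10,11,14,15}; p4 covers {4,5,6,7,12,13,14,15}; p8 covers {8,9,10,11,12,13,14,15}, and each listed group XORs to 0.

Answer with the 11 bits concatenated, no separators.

s1 (pos 1,3,5,7,9,11,13,15): 1⊕1⊕0⊕0⊕1⊕1⊕0⊕0 = 0
s2 (pos 2,3,6,7,10,11,14,15): 1⊕1⊕1⊕0⊕0⊕1⊕1⊕0 = 1
s4 (pos 4,5,6,7,12,13,14,15): 0⊕0⊕1⊕0⊕1⊕0⊕1⊕0 = 1
s8 (pos 8,9,10,11,12,13,14,15): 1⊕1⊕0⊕1⊕1⊕0⊕1⊕0 = 1
Syndrome s8…s1 = 1110 → error at position 14.
Flip position 14: 111001011011010 → 111001011011000
Read data bits from positions 3,5,6,7,9,10,11,12,13,14,15: 10101011000

10101011000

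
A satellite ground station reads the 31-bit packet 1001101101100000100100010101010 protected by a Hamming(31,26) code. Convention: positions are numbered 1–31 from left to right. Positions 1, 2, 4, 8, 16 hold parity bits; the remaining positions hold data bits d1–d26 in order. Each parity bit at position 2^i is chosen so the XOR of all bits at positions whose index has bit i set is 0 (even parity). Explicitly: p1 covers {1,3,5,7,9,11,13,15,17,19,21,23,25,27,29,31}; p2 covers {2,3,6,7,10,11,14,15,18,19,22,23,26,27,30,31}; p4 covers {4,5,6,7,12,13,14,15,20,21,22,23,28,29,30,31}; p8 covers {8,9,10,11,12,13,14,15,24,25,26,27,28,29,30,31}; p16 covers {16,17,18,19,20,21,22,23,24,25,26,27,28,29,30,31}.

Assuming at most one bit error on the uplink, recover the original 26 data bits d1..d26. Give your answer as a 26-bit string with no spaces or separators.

s1 (pos 1,3,5,7,9,11,13,15,17,19,21,23,25,27,29,31): 1⊕0⊕1⊕1⊕0⊕1⊕0⊕0⊕1⊕0⊕0⊕0⊕0⊕0⊕0⊕0 = 1
s2 (pos 2,3,6,7,10,11,14,15,18,19,22,23,26,27,30,31): 0⊕0⊕0⊕1⊕1⊕1⊕0⊕0⊕0⊕0⊕0⊕0⊕1⊕0⊕1⊕0 = 1
s4 (pos 4,5,6,7,12,13,14,15,20,21,22,23,28,29,30,31): 1⊕1⊕0⊕1⊕0⊕0⊕0⊕0⊕1⊕0⊕0⊕0⊕1⊕0⊕1⊕0 = 0
s8 (pos 8,9,10,11,12,13,14,15,24,25,26,27,28,29,30,31): 1⊕0⊕1⊕1⊕0⊕0⊕0⊕0⊕1⊕0⊕1⊕0⊕1⊕0⊕1⊕0 = 1
s16 (pos 16,17,18,19,20,21,22,23,24,25,26,27,28,29,30,31): 0⊕1⊕0⊕0⊕1⊕0⊕0⊕0⊕1⊕0⊕1⊕0⊕1⊕0⊕1⊕0 = 0
Syndrome s16…s1 = 01011 → error at position 11.
Flip position 11: 1001101101100000100100010101010 → 1001101101000000100100010101010
Read data bits from positions 3,5,6,7,9,10,11,12,13,14,15,17,18,19,20,21,22,23,24,25,26,27,28,29,30,31: 01010100000100100010101010

01010100000100100010101010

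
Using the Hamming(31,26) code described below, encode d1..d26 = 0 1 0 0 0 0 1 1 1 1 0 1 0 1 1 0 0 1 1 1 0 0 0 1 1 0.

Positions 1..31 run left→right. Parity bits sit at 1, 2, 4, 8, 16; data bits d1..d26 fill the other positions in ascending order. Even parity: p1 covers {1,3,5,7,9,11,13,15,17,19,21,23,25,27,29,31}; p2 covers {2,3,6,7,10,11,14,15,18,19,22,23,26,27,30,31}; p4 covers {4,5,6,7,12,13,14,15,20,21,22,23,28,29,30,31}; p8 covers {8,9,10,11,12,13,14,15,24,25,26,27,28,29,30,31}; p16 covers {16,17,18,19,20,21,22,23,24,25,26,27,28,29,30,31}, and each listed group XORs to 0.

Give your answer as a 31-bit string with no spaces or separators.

0100100000111100101100111000110

Place data at non-parity positions: p1 p2 0 p4 1 0 0 p8 0 0 1 1 1 1 0 p16 1 0 1 1 0 0 1 1 1 0 0 0 1 1 0
p1 (pos 1,3,5,7,9,11,13,15,17,19,21,23,25,27,29,31): XOR of data positions = 0⊕1⊕0⊕0⊕1⊕1⊕0⊕1⊕1⊕0⊕1⊕1⊕0⊕1⊕0 = 0
p2 (pos 2,3,6,7,10,11,14,15,18,19,22,23,26,27,30,31): XOR of data positions = 0⊕0⊕0⊕0⊕1⊕1⊕0⊕0⊕1⊕0⊕1⊕0⊕0⊕1⊕0 = 1
p4 (pos 4,5,6,7,12,13,14,15,20,21,22,23,28,29,30,31): XOR of data positions = 1⊕0⊕0⊕1⊕1⊕1⊕0⊕1⊕0⊕0⊕1⊕0⊕1⊕1⊕0 = 0
p8 (pos 8,9,10,11,12,13,14,15,24,25,26,27,28,29,30,31): XOR of data positions = 0⊕0⊕1⊕1⊕1⊕1⊕0⊕1⊕1⊕0⊕0⊕0⊕1⊕1⊕0 = 0
p16 (pos 16,17,18,19,20,21,22,23,24,25,26,27,28,29,30,31): XOR of data positions = 1⊕0⊕1⊕1⊕0⊕0⊕1⊕1⊕1⊕0⊕0⊕0⊕1⊕1⊕0 = 0
Codeword: 0100100000111100101100111000110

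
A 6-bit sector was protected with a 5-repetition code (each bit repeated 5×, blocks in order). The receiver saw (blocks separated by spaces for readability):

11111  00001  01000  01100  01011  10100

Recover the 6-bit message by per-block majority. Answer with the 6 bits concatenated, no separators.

Block 1 (11111): 5 ones → 1
Block 2 (00001): 1 one → 0
Block 3 (01000): 1 one → 0
Block 4 (01100): 2 ones → 0
Block 5 (01011): 3 ones → 1
Block 6 (10100): 2 ones → 0

100010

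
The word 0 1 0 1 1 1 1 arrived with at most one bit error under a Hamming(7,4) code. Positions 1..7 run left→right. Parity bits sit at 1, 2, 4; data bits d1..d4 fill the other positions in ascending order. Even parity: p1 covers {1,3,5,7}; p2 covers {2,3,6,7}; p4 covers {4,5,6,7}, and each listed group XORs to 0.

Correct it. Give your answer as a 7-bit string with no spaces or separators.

0001111

s1 (pos 1,3,5,7): 0⊕0⊕1⊕1 = 0
s2 (pos 2,3,6,7): 1⊕0⊕1⊕1 = 1
s4 (pos 4,5,6,7): 1⊕1⊕1⊕1 = 0
Syndrome s4…s1 = 010 → error at position 2.
Flip position 2: 0101111 → 0001111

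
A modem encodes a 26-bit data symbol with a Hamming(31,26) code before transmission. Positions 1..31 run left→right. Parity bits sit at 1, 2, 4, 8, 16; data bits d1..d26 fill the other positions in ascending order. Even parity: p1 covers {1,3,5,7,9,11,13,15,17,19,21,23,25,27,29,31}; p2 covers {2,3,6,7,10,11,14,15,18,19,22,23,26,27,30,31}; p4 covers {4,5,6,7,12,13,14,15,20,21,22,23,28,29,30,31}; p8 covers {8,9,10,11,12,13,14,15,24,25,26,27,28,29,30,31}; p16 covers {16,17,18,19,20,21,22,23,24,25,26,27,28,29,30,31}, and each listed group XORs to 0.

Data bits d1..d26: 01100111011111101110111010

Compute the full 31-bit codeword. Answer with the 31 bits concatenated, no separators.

1000110001110111111101110111010

Place data at non-parity positions: p1 p2 0 p4 1 1 0 p8 0 1 1 1 0 1 1 p16 1 1 1 1 0 1 1 1 0 1 1 1 0 1 0
p1 (pos 1,3,5,7,9,11,13,15,17,19,21,23,25,27,29,31): XOR of data positions = 0⊕1⊕0⊕0⊕1⊕0⊕1⊕1⊕1⊕0⊕1⊕0⊕1⊕0⊕0 = 1
p2 (pos 2,3,6,7,10,11,14,15,18,19,22,23,26,27,30,31): XOR of data positions = 0⊕1⊕0⊕1⊕1⊕1⊕1⊕1⊕1⊕1⊕1⊕1⊕1⊕1⊕0 = 0
p4 (pos 4,5,6,7,12,13,14,15,20,21,22,23,28,29,30,31): XOR of data positions = 1⊕1⊕0⊕1⊕0⊕1⊕1⊕1⊕0⊕1⊕1⊕1⊕0⊕1⊕0 = 0
p8 (pos 8,9,10,11,12,13,14,15,24,25,26,27,28,29,30,31): XOR of data positions = 0⊕1⊕1⊕1⊕0⊕1⊕1⊕1⊕0⊕1⊕1⊕1⊕0⊕1⊕0 = 0
p16 (pos 16,17,18,19,20,21,22,23,24,25,26,27,28,29,30,31): XOR of data positions = 1⊕1⊕1⊕1⊕0⊕1⊕1⊕1⊕0⊕1⊕1⊕1⊕0⊕1⊕0 = 1
Codeword: 1000110001110111111101110111010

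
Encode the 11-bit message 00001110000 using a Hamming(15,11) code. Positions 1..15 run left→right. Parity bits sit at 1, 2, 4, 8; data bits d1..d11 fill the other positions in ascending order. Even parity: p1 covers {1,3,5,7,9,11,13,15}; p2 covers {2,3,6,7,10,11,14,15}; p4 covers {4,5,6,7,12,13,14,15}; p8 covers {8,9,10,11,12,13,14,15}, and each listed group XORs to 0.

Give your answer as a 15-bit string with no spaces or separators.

000000011110000

Place data at non-parity positions: p1 p2 0 p4 0 0 0 p8 1 1 1 0 0 0 0
p1 (pos 1,3,5,7,9,11,13,15): XOR of data positions = 0⊕0⊕0⊕1⊕1⊕0⊕0 = 0
p2 (pos 2,3,6,7,10,11,14,15): XOR of data positions = 0⊕0⊕0⊕1⊕1⊕0⊕0 = 0
p4 (pos 4,5,6,7,12,13,14,15): XOR of data positions = 0⊕0⊕0⊕0⊕0⊕0⊕0 = 0
p8 (pos 8,9,10,11,12,13,14,15): XOR of data positions = 1⊕1⊕1⊕0⊕0⊕0⊕0 = 1
Codeword: 000000011110000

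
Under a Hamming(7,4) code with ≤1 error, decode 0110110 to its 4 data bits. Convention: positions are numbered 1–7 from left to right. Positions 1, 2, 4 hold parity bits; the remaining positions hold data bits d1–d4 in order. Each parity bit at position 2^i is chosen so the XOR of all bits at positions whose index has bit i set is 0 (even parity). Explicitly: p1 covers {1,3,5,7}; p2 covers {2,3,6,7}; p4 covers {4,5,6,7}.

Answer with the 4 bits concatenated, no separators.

1110

s1 (pos 1,3,5,7): 0⊕1⊕1⊕0 = 0
s2 (pos 2,3,6,7): 1⊕1⊕1⊕0 = 1
s4 (pos 4,5,6,7): 0⊕1⊕1⊕0 = 0
Syndrome s4…s1 = 010 → error at position 2.
Flip position 2: 0110110 → 0010110
Read data bits from positions 3,5,6,7: 1110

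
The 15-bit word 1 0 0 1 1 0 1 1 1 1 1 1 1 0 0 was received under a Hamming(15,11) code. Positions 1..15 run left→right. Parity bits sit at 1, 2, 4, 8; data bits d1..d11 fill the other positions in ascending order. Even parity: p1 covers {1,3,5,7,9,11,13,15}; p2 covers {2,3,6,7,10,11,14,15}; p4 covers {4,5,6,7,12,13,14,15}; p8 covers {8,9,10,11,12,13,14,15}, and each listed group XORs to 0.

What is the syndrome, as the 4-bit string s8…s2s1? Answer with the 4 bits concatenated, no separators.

s1 (pos 1,3,5,7,9,11,13,15): 1⊕0⊕1⊕1⊕1⊕1⊕1⊕0 = 0
s2 (pos 2,3,6,7,10,11,14,15): 0⊕0⊕0⊕1⊕1⊕1⊕0⊕0 = 1
s4 (pos 4,5,6,7,12,13,14,15): 1⊕1⊕0⊕1⊕1⊕1⊕0⊕0 = 1
s8 (pos 8,9,10,11,12,13,14,15): 1⊕1⊕1⊕1⊕1⊕1⊕0⊕0 = 0
Syndrome s8…s1 = 0110 → error at position 6.

0110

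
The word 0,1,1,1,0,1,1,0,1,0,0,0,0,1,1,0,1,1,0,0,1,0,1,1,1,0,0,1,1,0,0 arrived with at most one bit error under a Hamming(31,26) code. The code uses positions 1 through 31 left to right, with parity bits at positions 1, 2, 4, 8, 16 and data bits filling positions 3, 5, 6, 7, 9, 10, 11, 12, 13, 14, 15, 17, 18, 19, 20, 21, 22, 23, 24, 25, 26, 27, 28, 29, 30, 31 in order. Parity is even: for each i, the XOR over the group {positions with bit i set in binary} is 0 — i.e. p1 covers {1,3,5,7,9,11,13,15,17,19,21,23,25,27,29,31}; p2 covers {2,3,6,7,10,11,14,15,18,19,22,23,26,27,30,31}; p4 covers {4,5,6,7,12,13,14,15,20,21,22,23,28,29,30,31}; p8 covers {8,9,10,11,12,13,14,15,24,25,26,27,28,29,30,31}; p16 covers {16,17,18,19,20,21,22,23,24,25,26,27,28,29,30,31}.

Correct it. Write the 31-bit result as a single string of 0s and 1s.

0111011010001110110010111001100

s1 (pos 1,3,5,7,9,11,13,15,17,19,21,23,25,27,29,31): 0⊕1⊕0⊕1⊕1⊕0⊕0⊕1⊕1⊕0⊕1⊕1⊕1⊕0⊕1⊕0 = 1
s2 (pos 2,3,6,7,10,11,14,15,18,19,22,23,26,27,30,31): 1⊕1⊕1⊕1⊕0⊕0⊕1⊕1⊕1⊕0⊕0⊕1⊕0⊕0⊕0⊕0 = 0
s4 (pos 4,5,6,7,12,13,14,15,20,21,22,23,28,29,30,31): 1⊕0⊕1⊕1⊕0⊕0⊕1⊕1⊕0⊕1⊕0⊕1⊕1⊕1⊕0⊕0 = 1
s8 (pos 8,9,10,11,12,13,14,15,24,25,26,27,28,29,30,31): 0⊕1⊕0⊕0⊕0⊕0⊕1⊕1⊕1⊕1⊕0⊕0⊕1⊕1⊕0⊕0 = 1
s16 (pos 16,17,18,19,20,21,22,23,24,25,26,27,28,29,30,31): 0⊕1⊕1⊕0⊕0⊕1⊕0⊕1⊕1⊕1⊕0⊕0⊕1⊕1⊕0⊕0 = 0
Syndrome s16…s1 = 01101 → error at position 13.
Flip position 13: 0111011010000110110010111001100 → 0111011010001110110010111001100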